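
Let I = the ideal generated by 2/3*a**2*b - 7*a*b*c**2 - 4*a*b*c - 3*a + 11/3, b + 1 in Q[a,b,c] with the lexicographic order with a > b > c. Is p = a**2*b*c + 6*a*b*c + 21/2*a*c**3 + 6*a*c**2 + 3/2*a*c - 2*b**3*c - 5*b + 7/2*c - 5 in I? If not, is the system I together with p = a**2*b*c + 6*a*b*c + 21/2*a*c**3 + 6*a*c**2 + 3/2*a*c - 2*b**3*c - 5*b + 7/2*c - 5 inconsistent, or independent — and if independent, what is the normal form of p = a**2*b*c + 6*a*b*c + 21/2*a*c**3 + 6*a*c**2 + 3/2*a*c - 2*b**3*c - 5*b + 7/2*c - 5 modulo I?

First compute the reduced Gröbner basis of I by Buchberger's algorithm.
f_1 = 2/3*a**2*b - 7*a*b*c**2 - 4*a*b*c - 3*a + 11/3, LT = a**2*b.
f_2 = b + 1, LT = b.

S(f_1,f_2): lcm = a**2*b. S = -a**2 - 21/2*a*b*c**2 - 6*a*b*c - 9/2*a + 11/2.
  leading term a**2: no divisor's leading term divides it; move -a**2 to the remainder.
  leading term a*b*c**2: subtract (-21/2*a*c**2)·f_2 from -21/2*a*b*c**2 - 6*a*b*c - 9/2*a + 11/2 → -6*a*b*c + 21/2*a*c**2 - 9/2*a + 11/2
  leading term a*b*c: subtract (-6*a*c)·f_2 from -6*a*b*c + 21/2*a*c**2 - 9/2*a + 11/2 → 21/2*a*c**2 + 6*a*c - 9/2*a + 11/2
  leading term a*c**2: no divisor's leading term divides it; move 21/2*a*c**2 to the remainder.
  leading term a*c: no divisor's leading term divides it; move 6*a*c to the remainder.
  leading term a: no divisor's leading term divides it; move -9/2*a to the remainder.
  leading term 1: no divisor's leading term divides it; move 11/2 to the remainder.
  remainder -a**2 + 21/2*a*c**2 + 6*a*c - 9/2*a + 11/2 ≠ 0; add h_3 = -a**2 + 21/2*a*c**2 + 6*a*c - 9/2*a + 11/2 to the basis.

S(f_1,h_3): lcm = a**2*b. S = -9/2*a*b - 9/2*a + 11/2*b + 11/2.
  leading term a*b: subtract (-9/2*a)·f_2 from -9/2*a*b - 9/2*a + 11/2*b + 11/2 → 11/2*b + 11/2
  leading term b: subtract (11/2)·f_2 from 11/2*b + 11/2 → 0
  remainder 0.

S(f_2,h_3): leading monomials are coprime, so the S-polynomial reduces to 0 (Buchberger's first criterion).
Every S-polynomial of the final basis reduces to 0, so we have a Gröbner basis.
Inter-reduce: drop elements whose leading term is divisible by another's, tail-reduce, and make monic.
Reduced Gröbner basis: {a**2 - 21/2*a*c**2 - 6*a*c + 9/2*a - 11/2, b + 1}.
Label its elements g_1 = a**2 - 21/2*a*c**2 - 6*a*c + 9/2*a - 11/2, g_2 = b + 1.

Reduce p = a**2*b*c + 6*a*b*c + 21/2*a*c**3 + 6*a*c**2 + 3/2*a*c - 2*b**3*c - 5*b + 7/2*c - 5 modulo G:
  leading term a**2*b*c: subtract (b*c)·g_1 from a**2*b*c + 6*a*b*c + 21/2*a*c**3 + 6*a*c**2 + 3/2*a*c - 2*b**3*c - 5*b + 7/2*c - 5 → 21/2*a*b*c**3 + 6*a*b*c**2 + 3/2*a*b*c + 21/2*a*c**3 + 6*a*c**2 + 3/2*a*c - 2*b**3*c + 11/2*b*c - 5*b + 7/2*c - 5
  leading term a*b*c**3: subtract (21/2*a*c**3)·g_2 from 21/2*a*b*c**3 + 6*a*b*c**2 + 3/2*a*b*c + 21/2*a*c**3 + 6*a*c**2 + 3/2*a*c - 2*b**3*c + 11/2*b*c - 5*b + 7/2*c - 5 → 6*a*b*c**2 + 3/2*a*b*c + 6*a*c**2 + 3/2*a*c - 2*b**3*c + 11/2*b*c - 5*b + 7/2*c - 5
  leading term a*b*c**2: subtract (6*a*c**2)·g_2 from 6*a*b*c**2 + 3/2*a*b*c + 6*a*c**2 + 3/2*a*c - 2*b**3*c + 11/2*b*c - 5*b + 7/2*c - 5 → 3/2*a*b*c + 3/2*a*c - 2*b**3*c + 11/2*b*c - 5*b + 7/2*c - 5
  leading term a*b*c: subtract (3/2*a*c)·g_2 from 3/2*a*b*c + 3/2*a*c - 2*b**3*c + 11/2*b*c - 5*b + 7/2*c - 5 → -2*b**3*c + 11/2*b*c - 5*b + 7/2*c - 5
  leading term b**3*c: subtract (-2*b**2*c)·g_2 from -2*b**3*c + 11/2*b*c - 5*b + 7/2*c - 5 → 2*b**2*c + 11/2*b*c - 5*b + 7/2*c - 5
  leading term b**2*c: subtract (2*b*c)·g_2 from 2*b**2*c + 11/2*b*c - 5*b + 7/2*c - 5 → 7/2*b*c - 5*b + 7/2*c - 5
  leading term b*c: subtract (7/2*c)·g_2 from 7/2*b*c - 5*b + 7/2*c - 5 → -5*b - 5
  leading term b: subtract (-5)·g_2 from -5*b - 5 → 0
  normal form = 0.
Since the normal form is 0, p ∈ I.

a**2*b*c + 6*a*b*c + 21/2*a*c**3 + 6*a*c**2 + 3/2*a*c - 2*b**3*c - 5*b + 7/2*c - 5 lies in I (it reduces to 0).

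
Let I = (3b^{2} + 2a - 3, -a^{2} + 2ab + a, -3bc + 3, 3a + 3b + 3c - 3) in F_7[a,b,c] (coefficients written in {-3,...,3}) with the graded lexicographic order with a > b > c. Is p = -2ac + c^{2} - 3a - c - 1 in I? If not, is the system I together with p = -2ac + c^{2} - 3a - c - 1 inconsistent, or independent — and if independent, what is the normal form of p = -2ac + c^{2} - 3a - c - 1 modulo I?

First compute the reduced Gröbner basis of I by Buchberger's algorithm.
f_1 = 3b^{2} + 2a - 3, LT = b^{2}.
f_2 = -a^{2} + 2ab + a, LT = a^{2}.
f_3 = -3bc + 3, LT = bc.
f_4 = 3a + 3b + 3c - 3, LT = a.

S(f_1,f_3): lcm = b^{2}c. S = 3ac + b - c.
  leading term ac: subtract (c)·f_4 from 3ac + b - c → -3bc - 3c^{2} + b + 2c
  leading term bc: subtract (1)·f_3 from -3bc - 3c^{2} + b + 2c → -3c^{2} + b + 2c - 3
  leading term c^{2}: no divisor's leading term divides it; move -3c^{2} to the remainder.
  leading term b: no divisor's leading term divides it; move b to the remainder.
  leading term c: no divisor's leading term divides it; move 2c to the remainder.
  leading term 1: no divisor's leading term divides it; move -3 to the remainder.
  remainder -3c^{2} + b + 2c - 3 ≠ 0; add h_5 = -3c^{2} + b + 2c - 3 to the basis.

S(f_2,f_4): lcm = a^{2}. S = -3ab - ac.
  leading term ab: subtract (-b)·f_4 from -3ab - ac → -ac + 3b^{2} + 3bc - 3b
  leading term ac: subtract (2c)·f_4 from -ac + 3b^{2} + 3bc - 3b → 3b^{2} - 3bc + c^{2} - 3b - c
  leading term b^{2}: subtract (1)·f_1 from 3b^{2} - 3bc + c^{2} - 3b - c → -3bc + c^{2} - 2a - 3b - c + 3
  leading term bc: subtract (1)·f_3 from -3bc + c^{2} - 2a - 3b - c + 3 → c^{2} - 2a - 3b - c
  leading term c^{2}: subtract (2)·h_5 from c^{2} - 2a - 3b - c → -2a + 2b + 2c - 1
  leading term a: subtract (-3)·f_4 from -2a + 2b + 2c - 1 → -3b - 3c - 3
  leading term b: no divisor's leading term divides it; move -3b to the remainder.
  leading term c: no divisor's leading term divides it; move -3c to the remainder.
  leading term 1: no divisor's leading term divides it; move -3 to the remainder.
  remainder -3b - 3c - 3 ≠ 0; add h_6 = -3b - 3c - 3 to the basis.

S(f_1,h_6): lcm = b^{2}. S = -bc + 3a - b - 1.
  leading term bc: subtract (-2)·f_3 from -bc + 3a - b - 1 → 3a - b - 2
  leading term a: subtract (1)·f_4 from 3a - b - 2 → 3b - 3c + 1
  leading term b: subtract (-1)·h_6 from 3b - 3c + 1 → c - 2
  leading term c: no divisor's leading term divides it; move c to the remainder.
  leading term 1: no divisor's leading term divides it; move -2 to the remainder.
  remainder c - 2 ≠ 0; add h_7 = c - 2 to the basis.

The other S-polynomials (S(f_1,f_2), S(f_1,f_4), S(f_2,f_3), S(f_3,f_4), S(f_1,h_5), S(f_2,h_5), S(f_3,h_5), S(f_4,h_5), S(f_2,h_6), S(f_3,h_6), S(f_4,h_6), S(h_5,h_6), S(f_1,h_7), S(f_2,h_7), S(f_3,h_7), S(f_4,h_7), S(h_5,h_7), S(h_6,h_7)) all reduce to 0 modulo the current basis, so we have a Gröbner basis.
Inter-reduce: drop elements whose leading term is divisible by another's, tail-reduce, and make monic.
Reduced Gröbner basis: {a - 2, b + 3, c - 2}.
Label its elements g_1 = a - 2, g_2 = b + 3, g_3 = c - 2.

Reduce p = -2ac + c^{2} - 3a - c - 1 modulo G:
  leading term ac: subtract (-2c)·g_1 from -2ac + c^{2} - 3a - c - 1 → c^{2} - 3a + 2c - 1
  leading term c^{2}: subtract (c)·g_3 from c^{2} - 3a + 2c - 1 → -3a - 3c - 1
  leading term a: subtract (-3)·g_1 from -3a - 3c - 1 → -3c
  leading term c: subtract (-3)·g_3 from -3c → 1
  leading term 1: no divisor's leading term divides it; move 1 to the remainder.
  normal form = 1.
The normal form is nonzero, so p ∉ I. Since p minus its normal form lies in I, I + (p) = I + (r) where r = 1; decide whether this ideal is the whole ring.
Here r = 1 is a nonzero constant, hence a unit: 1 ∈ I + (p), the Gröbner basis of I + (p) is {1}, and the enlarged system has no common solution — adjoining p is inconsistent.

Ideal membership is decidable via reduction modulo a Gröbner basis.

Adjoining -2ac + c^{2} - 3a - c - 1 makes the ideal the whole ring: the system is inconsistent.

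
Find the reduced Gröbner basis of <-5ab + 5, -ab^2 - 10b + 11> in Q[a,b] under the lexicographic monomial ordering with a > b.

f_1 = -5ab + 5, LT = ab.
f_2 = -ab^2 - 10b + 11, LT = ab^2.

S(f_1,f_2): lcm = ab^2. S = -11b + 11.
  leading term b: no divisor's leading term divides it; move -11b to the remainder.
  leading term 1: no divisor's leading term divides it; move 11 to the remainder.
  remainder -11b + 11 ≠ 0; add g_3 = -11b + 11 to the basis.

S(f_1,g_3): lcm = ab. S = a - 1.
  leading term a: no divisor's leading term divides it; move a to the remainder.
  leading term 1: no divisor's leading term divides it; move -1 to the remainder.
  remainder a - 1 ≠ 0; add g_4 = a - 1 to the basis.

S(f_2,g_3): lcm = ab^2. S = ab + 10b - 11.
  leading term ab: subtract (-1/5)·f_1 from ab + 10b - 11 → 10b - 10
  leading term b: subtract (-10/11)·g_3 from 10b - 10 → 0
  remainder 0.

S(f_1,g_4): lcm = ab. S = b - 1.
  leading term b: subtract (-1/11)·g_3 from b - 1 → 0
  remainder 0.

S(f_2,g_4): lcm = ab^2. S = b^2 + 10b - 11.
  leading term b^2: subtract (-1/11b)·g_3 from b^2 + 10b - 11 → 11b - 11
  leading term b: subtract (-1)·g_3 from 11b - 11 → 0
  remainder 0.

S(g_3,g_4): leading monomials are coprime, so the S-polynomial reduces to 0 (Buchberger's first criterion).
Every S-polynomial of the final basis reduces to 0, so we have a Gröbner basis.
Inter-reduce: drop elements whose leading term is divisible by another's, tail-reduce, and make monic.

G = {a - 1, b - 1}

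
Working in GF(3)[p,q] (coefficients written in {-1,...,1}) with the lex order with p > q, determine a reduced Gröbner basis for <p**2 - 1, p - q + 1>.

f_1 = p**2 - 1, LT = p**2.
f_2 = p - q + 1, LT = p.

S(f_1,f_2): lcm = p**2. S = p*q - p - 1.
  leading term p*q: subtract (q)·f_2 from p*q - p - 1 → -p + q**2 - q - 1
  leading term p: subtract (-1)·f_2 from -p + q**2 - q - 1 → q**2 + q
  leading term q**2: no divisor's leading term divides it; move q**2 to the remainder.
  leading term q: no divisor's leading term divides it; move q to the remainder.
  remainder q**2 + q ≠ 0; add g_3 = q**2 + q to the basis.

S(f_1,g_3): leading monomials are coprime, so the S-polynomial reduces to 0 (Buchberger's first criterion).
S(f_2,g_3): leading monomials are coprime, so the S-polynomial reduces to 0 (Buchberger's first criterion).
Every S-polynomial of the final basis reduces to 0, so we have a Gröbner basis.
Inter-reduce: drop elements whose leading term is divisible by another's, tail-reduce, and make monic.

G = {p - q + 1, q**2 + q}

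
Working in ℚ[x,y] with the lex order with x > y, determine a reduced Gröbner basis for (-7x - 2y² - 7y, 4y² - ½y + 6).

G = {x + 29/28y - 3/7, y² - ⅛y + 3/2}

f_1 = -7x - 2y² - 7y, LT = x.
f_2 = 4y² - ½y + 6, LT = y².

The S-polynomials (S(f_1,f_2)) all reduce to 0 modulo the current basis, so we have a Gröbner basis.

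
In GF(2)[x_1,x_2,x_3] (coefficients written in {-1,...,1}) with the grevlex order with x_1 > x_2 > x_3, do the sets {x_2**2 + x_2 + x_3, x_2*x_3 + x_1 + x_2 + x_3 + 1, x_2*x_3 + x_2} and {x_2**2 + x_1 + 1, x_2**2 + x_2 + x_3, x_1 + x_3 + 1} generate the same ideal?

No, the ideals differ.

Since reduced Gröbner bases are canonical representatives of ideals under a given ordering, it suffices to compute and compare them.
Buchberger on the first generating set:
f_1 = x_2**2 + x_2 + x_3, LT = x_2**2.
f_2 = x_2*x_3 + x_1 + x_2 + x_3 + 1, LT = x_2*x_3.
f_3 = x_2*x_3 + x_2, LT = x_2*x_3.

S(f_1,f_2): lcm = x_2**2*x_3. S = x_1*x_2 + x_2**2 + x_3**2 + x_2.
  leading term x_1*x_2: no divisor's leading term divides it; move x_1*x_2 to the remainder.
  leading term x_2**2: subtract (1)·f_1 from x_2**2 + x_3**2 + x_2 → x_3**2 + x_3
  leading term x_3**2: no divisor's leading term divides it; move x_3**2 to the remainder.
  leading term x_3: no divisor's leading term divides it; move x_3 to the remainder.
  remainder x_1*x_2 + x_3**2 + x_3 ≠ 0; add g_4 = x_1*x_2 + x_3**2 + x_3 to the basis.

S(f_1,f_3): lcm = x_2**2*x_3. S = x_2**2 + x_2*x_3 + x_3**2.
  leading term x_2**2: subtract (1)·f_1 from x_2**2 + x_2*x_3 + x_3**2 → x_2*x_3 + x_3**2 + x_2 + x_3
  leading term x_2*x_3: subtract (1)·f_2 from x_2*x_3 + x_3**2 + x_2 + x_3 → x_3**2 + x_1 + 1
  leading term x_3**2: no divisor's leading term divides it; move x_3**2 to the remainder.
  leading term x_1: no divisor's leading term divides it; move x_1 to the remainder.
  leading term 1: no divisor's leading term divides it; move 1 to the remainder.
  remainder x_3**2 + x_1 + 1 ≠ 0; add g_5 = x_3**2 + x_1 + 1 to the basis.

S(f_2,f_3): lcm = x_2*x_3. S = x_1 + x_3 + 1.
  leading term x_1: no divisor's leading term divides it; move x_1 to the remainder.
  leading term x_3: no divisor's leading term divides it; move x_3 to the remainder.
  leading term 1: no divisor's leading term divides it; move 1 to the remainder.
  remainder x_1 + x_3 + 1 ≠ 0; add g_6 = x_1 + x_3 + 1 to the basis.

The other S-polynomials (S(f_1,g_4), S(f_2,g_4), S(f_3,g_4), S(f_1,g_5), S(f_2,g_5), S(f_3,g_5), S(g_4,g_5), S(f_1,g_6), S(f_2,g_6), S(f_3,g_6), S(g_4,g_6), S(g_5,g_6)) all reduce to 0 modulo the current basis, so we have a Gröbner basis.
Inter-reduce: drop elements whose leading term is divisible by another's, tail-reduce, and make monic.
Reduced Gröbner basis: {x_2**2 + x_2 + x_3, x_2*x_3 + x_2, x_3**2 + x_3, x_1 + x_3 + 1}.

Buchberger on the second generating set:
h_1 = x_2**2 + x_1 + 1, LT = x_2**2.
h_2 = x_2**2 + x_2 + x_3, LT = x_2**2.
h_3 = x_1 + x_3 + 1, LT = x_1.

S(h_1,h_2): lcm = x_2**2. S = x_1 + x_2 + x_3 + 1.
  leading term x_1: subtract (1)·h_3 from x_1 + x_2 + x_3 + 1 → x_2
  leading term x_2: no divisor's leading term divides it; move x_2 to the remainder.
  remainder x_2 ≠ 0; add k_4 = x_2 to the basis.

S(h_1,k_4): lcm = x_2**2. S = x_1 + 1.
  leading term x_1: subtract (1)·h_3 from x_1 + 1 → x_3
  leading term x_3: no divisor's leading term divides it; move x_3 to the remainder.
  remainder x_3 ≠ 0; add k_5 = x_3 to the basis.

The other S-polynomials (S(h_1,h_3), S(h_2,h_3), S(h_2,k_4), S(h_3,k_4), S(h_1,k_5), S(h_2,k_5), S(h_3,k_5), S(k_4,k_5)) all reduce to 0 modulo the current basis, so we have a Gröbner basis.
Inter-reduce: drop elements whose leading term is divisible by another's, tail-reduce, and make monic.
Reduced Gröbner basis: {x_1 + 1, x_2, x_3}.

The bases are distinct; the ideals are different.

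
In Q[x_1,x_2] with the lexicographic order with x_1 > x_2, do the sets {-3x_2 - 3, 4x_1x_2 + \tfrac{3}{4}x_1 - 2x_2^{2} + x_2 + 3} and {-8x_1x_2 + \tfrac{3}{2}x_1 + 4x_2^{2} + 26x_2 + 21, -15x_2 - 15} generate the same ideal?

For a fixed monomial order, each ideal has a unique reduced Gröbner basis; comparing bases decides equality.
Buchberger on the first generating set:
f_1 = -3x_2 - 3, LT = x_2.
f_2 = 4x_1x_2 + \tfrac{3}{4}x_1 - 2x_2^{2} + x_2 + 3, LT = x_1x_2.

S(f_1,f_2): lcm = x_1x_2. S = \tfrac{13}{16}x_1 + \tfrac{1}{2}x_2^{2} - \tfrac{1}{4}x_2 - \tfrac{3}{4}.
  reduce S modulo (f_1, f_2):
  remainder \tfrac{13}{16}x_1 ≠ 0; add g_3 = \tfrac{13}{16}x_1 to the basis.

The other S-polynomials (S(f_1,g_3), S(f_2,g_3)) all reduce to 0 modulo the current basis, so we have a Gröbner basis.
Inter-reduce: drop elements whose leading term is divisible by another's, tail-reduce, and make monic.
Reduced Gröbner basis: {x_1, x_2 + 1}.

Buchberger on the second generating set:
h_1 = -8x_1x_2 + \tfrac{3}{2}x_1 + 4x_2^{2} + 26x_2 + 21, LT = x_1x_2.
h_2 = -15x_2 - 15, LT = x_2.

S(h_1,h_2): lcm = x_1x_2. S = -\tfrac{19}{16}x_1 - \tfrac{1}{2}x_2^{2} - \tfrac{13}{4}x_2 - \tfrac{21}{8}.
  reduce S modulo (h_1, h_2):
  remainder -\tfrac{19}{16}x_1 + \tfrac{1}{8} ≠ 0; add k_3 = -\tfrac{19}{16}x_1 + \tfrac{1}{8} to the basis.

The other S-polynomials (S(h_1,k_3), S(h_2,k_3)) all reduce to 0 modulo the current basis, so we have a Gröbner basis.
Inter-reduce: drop elements whose leading term is divisible by another's, tail-reduce, and make monic.
Reduced Gröbner basis: {x_1 - \tfrac{2}{19}, x_2 + 1}.

These differ, so the ideals are not equal.

No, the ideals differ.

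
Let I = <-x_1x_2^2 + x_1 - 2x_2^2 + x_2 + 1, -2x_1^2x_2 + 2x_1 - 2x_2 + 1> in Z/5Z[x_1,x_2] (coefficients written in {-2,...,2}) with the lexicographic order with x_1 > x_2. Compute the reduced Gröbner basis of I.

f_1 = -x_1x_2^2 + x_1 - 2x_2^2 + x_2 + 1, LT = x_1x_2^2.
f_2 = -2x_1^2x_2 + 2x_1 - 2x_2 + 1, LT = x_1^2x_2.

S(f_1,f_2): lcm = x_1^2x_2^2. S = -x_1^2 + 2x_1x_2^2 - x_1 - x_2^2 - 2x_2.
  leading term x_1^2: no divisor's leading term divides it; move -x_1^2 to the remainder.
  leading term x_1x_2^2: subtract (-2)·f_1 from 2x_1x_2^2 - x_1 - x_2^2 - 2x_2 → x_1 + 2
  leading term x_1: no divisor's leading term divides it; move x_1 to the remainder.
  leading term 1: no divisor's leading term divides it; move 2 to the remainder.
  remainder -x_1^2 + x_1 + 2 ≠ 0; add g_3 = -x_1^2 + x_1 + 2 to the basis.

S(f_1,g_3): lcm = x_1^2x_2^2. S = -x_1^2 - 2x_1x_2^2 - x_1x_2 - x_1 + 2x_2^2.
  leading term x_1^2: subtract (1)·g_3 from -x_1^2 - 2x_1x_2^2 - x_1x_2 - x_1 + 2x_2^2 → -2x_1x_2^2 - x_1x_2 - 2x_1 + 2x_2^2 - 2
  leading term x_1x_2^2: subtract (2)·f_1 from -2x_1x_2^2 - x_1x_2 - 2x_1 + 2x_2^2 - 2 → -x_1x_2 + x_1 + x_2^2 - 2x_2 + 1
  leading term x_1x_2: no divisor's leading term divides it; move -x_1x_2 to the remainder.
  leading term x_1: no divisor's leading term divides it; move x_1 to the remainder.
  leading term x_2^2: no divisor's leading term divides it; move x_2^2 to the remainder.
  leading term x_2: no divisor's leading term divides it; move -2x_2 to the remainder.
  leading term 1: no divisor's leading term divides it; move 1 to the remainder.
  remainder -x_1x_2 + x_1 + x_2^2 - 2x_2 + 1 ≠ 0; add g_4 = -x_1x_2 + x_1 + x_2^2 - 2x_2 + 1 to the basis.

S(f_2,g_3): lcm = x_1^2x_2. S = x_1x_2 - x_1 - 2x_2 + 2.
  leading term x_1x_2: subtract (-1)·g_4 from x_1x_2 - x_1 - 2x_2 + 2 → x_2^2 + x_2 - 2
  leading term x_2^2: no divisor's leading term divides it; move x_2^2 to the remainder.
  leading term x_2: no divisor's leading term divides it; move x_2 to the remainder.
  leading term 1: no divisor's leading term divides it; move -2 to the remainder.
  remainder x_2^2 + x_2 - 2 ≠ 0; add g_5 = x_2^2 + x_2 - 2 to the basis.

S(f_1,g_4): lcm = x_1x_2^2. S = x_1x_2 - x_1 + x_2^3 - 1.
  leading term x_1x_2: subtract (-1)·g_4 from x_1x_2 - x_1 + x_2^3 - 1 → x_2^3 + x_2^2 - 2x_2
  leading term x_2^3: subtract (x_2)·g_5 from x_2^3 + x_2^2 - 2x_2 → 0
  remainder 0.

S(f_2,g_4): lcm = x_1^2x_2. S = x_1^2 + x_1x_2^2 - 2x_1x_2 + x_2 + 2.
  leading term x_1^2: subtract (-1)·g_3 from x_1^2 + x_1x_2^2 - 2x_1x_2 + x_2 + 2 → x_1x_2^2 - 2x_1x_2 + x_1 + x_2 - 1
  leading term x_1x_2^2: subtract (-1)·f_1 from x_1x_2^2 - 2x_1x_2 + x_1 + x_2 - 1 → -2x_1x_2 + 2x_1 - 2x_2^2 + 2x_2
  leading term x_1x_2: subtract (2)·g_4 from -2x_1x_2 + 2x_1 - 2x_2^2 + 2x_2 → x_2^2 + x_2 - 2
  leading term x_2^2: subtract (1)·g_5 from x_2^2 + x_2 - 2 → 0
  remainder 0.

S(g_3,g_4): lcm = x_1^2x_2. S = x_1^2 + x_1x_2^2 + 2x_1x_2 + x_1 - 2x_2.
  leading term x_1^2: subtract (-1)·g_3 from x_1^2 + x_1x_2^2 + 2x_1x_2 + x_1 - 2x_2 → x_1x_2^2 + 2x_1x_2 + 2x_1 - 2x_2 + 2
  leading term x_1x_2^2: subtract (-1)·f_1 from x_1x_2^2 + 2x_1x_2 + 2x_1 - 2x_2 + 2 → 2x_1x_2 - 2x_1 - 2x_2^2 - x_2 - 2
  leading term x_1x_2: subtract (-2)·g_4 from 2x_1x_2 - 2x_1 - 2x_2^2 - x_2 - 2 → 0
  remainder 0.

S(f_1,g_5): lcm = x_1x_2^2. S = -x_1x_2 + x_1 + 2x_2^2 - x_2 - 1.
  leading term x_1x_2: subtract (1)·g_4 from -x_1x_2 + x_1 + 2x_2^2 - x_2 - 1 → x_2^2 + x_2 - 2
  leading term x_2^2: subtract (1)·g_5 from x_2^2 + x_2 - 2 → 0
  remainder 0.

S(f_2,g_5): lcm = x_1^2x_2^2. S = -x_1^2x_2 + 2x_1^2 - x_1x_2 + x_2^2 + 2x_2.
  leading term x_1^2x_2: subtract (-2)·f_2 from -x_1^2x_2 + 2x_1^2 - x_1x_2 + x_2^2 + 2x_2 → 2x_1^2 - x_1x_2 - x_1 + x_2^2 - 2x_2 + 2
  leading term x_1^2: subtract (-2)·g_3 from 2x_1^2 - x_1x_2 - x_1 + x_2^2 - 2x_2 + 2 → -x_1x_2 + x_1 + x_2^2 - 2x_2 + 1
  leading term x_1x_2: subtract (1)·g_4 from -x_1x_2 + x_1 + x_2^2 - 2x_2 + 1 → 0
  remainder 0.

S(g_3,g_5): leading monomials are coprime, so the S-polynomial reduces to 0 (Buchberger's first criterion).
S(g_4,g_5): lcm = x_1x_2^2. S = -2x_1x_2 + 2x_1 - x_2^3 + 2x_2^2 - x_2.
  leading term x_1x_2: subtract (2)·g_4 from -2x_1x_2 + 2x_1 - x_2^3 + 2x_2^2 - x_2 → -x_2^3 - 2x_2 - 2
  leading term x_2^3: subtract (-x_2)·g_5 from -x_2^3 - 2x_2 - 2 → x_2^2 + x_2 - 2
  leading term x_2^2: subtract (1)·g_5 from x_2^2 + x_2 - 2 → 0
  remainder 0.

Every S-polynomial of the final basis reduces to 0, so we have a Gröbner basis.
Inter-reduce: drop elements whose leading term is divisible by another's, tail-reduce, and make monic.

G = {x_1^2 - x_1 - 2, x_1x_2 - x_1 - 2x_2 + 2, x_2^2 + x_2 - 2}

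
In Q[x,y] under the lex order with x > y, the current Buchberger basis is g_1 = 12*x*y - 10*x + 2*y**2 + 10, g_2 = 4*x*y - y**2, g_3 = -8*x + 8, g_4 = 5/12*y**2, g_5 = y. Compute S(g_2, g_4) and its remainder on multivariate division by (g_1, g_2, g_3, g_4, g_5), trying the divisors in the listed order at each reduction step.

lcm(LM(g_2), LM(g_4)) = x*y**2.
S = (lcm/LT(g_2))·g_2 − (lcm/LT(g_4))·g_4 = -1/4*y**3.
Reduce S modulo (g_1, g_2, g_3, g_4, g_5) in that order:
  leading term y**3: subtract (-3/5*y)·g_4 from -1/4*y**3 → 0
The remainder is 0, so this S-polynomial contributes no new basis element.

S(g_2, g_4) = -1/4*y**3; remainder on division = 0.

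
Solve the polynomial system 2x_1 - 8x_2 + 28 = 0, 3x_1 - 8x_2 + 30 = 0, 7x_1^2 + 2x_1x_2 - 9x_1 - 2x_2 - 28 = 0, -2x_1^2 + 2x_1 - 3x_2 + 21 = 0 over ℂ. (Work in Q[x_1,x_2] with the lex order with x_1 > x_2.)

{(-2, 3)}

Compute a lex Gröbner basis by Buchberger's algorithm.
f_1 = 2x_1 - 8x_2 + 28, LT = x_1.
f_2 = 3x_1 - 8x_2 + 30, LT = x_1.
f_3 = 7x_1^2 + 2x_1x_2 - 9x_1 - 2x_2 - 28, LT = x_1^2.
f_4 = -2x_1^2 + 2x_1 - 3x_2 + 21, LT = x_1^2.

S(f_1,f_2): lcm = x_1. S = -4/3x_2 + 4.
  leading term x_2: no divisor's leading term divides it; move -4/3x_2 to the remainder.
  leading term 1: no divisor's leading term divides it; move 4 to the remainder.
  remainder -4/3x_2 + 4 ≠ 0; add h_5 = -4/3x_2 + 4 to the basis.

The other S-polynomials (S(f_1,f_3), S(f_1,f_4), S(f_2,f_3), S(f_2,f_4), S(f_3,f_4), S(f_1,h_5), S(f_2,h_5), S(f_3,h_5), S(f_4,h_5)) all reduce to 0 modulo the current basis, so we have a Gröbner basis.
Inter-reduce: drop elements whose leading term is divisible by another's, tail-reduce, and make monic.
Reduced Gröbner basis: {x_1 + 2, x_2 - 3}.

Since the basis is lex-ordered, x_2 - 3 is univariate in x_2. Its roots are {3}. Back-substituting each root into the other basis elements fixes the other coordinates.
  x_2 = 3: the earlier basis element becomes x_1 + 2 = 0, giving x_1 = -2 — point (-2, 3).
Substituting each solution back into the original system confirms all equations vanish.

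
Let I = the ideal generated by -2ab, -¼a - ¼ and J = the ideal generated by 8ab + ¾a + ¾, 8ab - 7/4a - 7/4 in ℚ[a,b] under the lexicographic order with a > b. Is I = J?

Yes, the ideals are equal.

Equality of ideals is decidable: compute both reduced Gröbner bases (unique for the ordering) and check whether they agree.
Buchberger on the first generating set:
f_1 = -2ab, LT = ab.
f_2 = -¼a - ¼, LT = a.

S(f_1,f_2): lcm = ab. S = -b.
  leading term b: no divisor's leading term divides it; move -b to the remainder.
  remainder -b ≠ 0; add g_3 = -b to the basis.

The other S-polynomials (S(f_1,g_3), S(f_2,g_3)) all reduce to 0 modulo the current basis, so we have a Gröbner basis.
Inter-reduce: drop elements whose leading term is divisible by another's, tail-reduce, and make monic.
Reduced Gröbner basis: {a + 1, b}.

Buchberger on the second generating set:
h_1 = 8ab + ¾a + ¾, LT = ab.
h_2 = 8ab - 7/4a - 7/4, LT = ab.

S(h_1,h_2): lcm = ab. S = 5/16a + 5/16.
  leading term a: no divisor's leading term divides it; move 5/16a to the remainder.
  leading term 1: no divisor's leading term divides it; move 5/16 to the remainder.
  remainder 5/16a + 5/16 ≠ 0; add k_3 = 5/16a + 5/16 to the basis.

S(h_1,k_3): lcm = ab. S = 3/32a - b + 3/32.
  leading term a: subtract (3/10)·k_3 from 3/32a - b + 3/32 → -b
  leading term b: no divisor's leading term divides it; move -b to the remainder.
  remainder -b ≠ 0; add k_4 = -b to the basis.

The other S-polynomials (S(h_2,k_3), S(h_1,k_4), S(h_2,k_4), S(k_3,k_4)) all reduce to 0 modulo the current basis, so we have a Gröbner basis.
Inter-reduce: drop elements whose leading term is divisible by another's, tail-reduce, and make monic.
Reduced Gröbner basis: {a + 1, b}.

These coincide, so the ideals are equal.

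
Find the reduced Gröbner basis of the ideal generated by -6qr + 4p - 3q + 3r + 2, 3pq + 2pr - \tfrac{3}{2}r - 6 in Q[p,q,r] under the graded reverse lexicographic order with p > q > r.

G = {pr^{2} + p^{2} + \tfrac{5}{4}pr - \tfrac{3}{4}r^{2} + \tfrac{1}{2}p - \tfrac{27}{8}r - \tfrac{3}{2}, pq + \tfrac{2}{3}pr - \tfrac{1}{2}r - 2, qr - \tfrac{2}{3}p + \tfrac{1}{2}q - \tfrac{1}{2}r - \tfrac{1}{3}}

Buchberger's algorithm terminates because the ascending chain of leading-term ideals stabilizes.

f_1 = -6qr + 4p - 3q + 3r + 2, LT = qr.
f_2 = 3pq + 2pr - \tfrac{3}{2}r - 6, LT = pq.

S(f_1,f_2): lcm = pqr. S = -\tfrac{2}{3}pr^{2} - \tfrac{2}{3}p^{2} + \tfrac{1}{2}pq - \tfrac{1}{2}pr + \tfrac{1}{2}r^{2} - \tfrac{1}{3}p + 2r.
  leading term pr^{2}: no divisor's leading term divides it; move -\tfrac{2}{3}pr^{2} to the remainder.
  leading term p^{2}: no divisor's leading term divides it; move -\tfrac{2}{3}p^{2} to the remainder.
  leading term pq: subtract (\tfrac{1}{6})·f_2 from \tfrac{1}{2}pq - \tfrac{1}{2}pr + \tfrac{1}{2}r^{2} - \tfrac{1}{3}p + 2r → -\tfrac{5}{6}pr + \tfrac{1}{2}r^{2} - \tfrac{1}{3}p + \tfrac{9}{4}r + 1
  leading term pr: no divisor's leading term divides it; move -\tfrac{5}{6}pr to the remainder.
  leading term r^{2}: no divisor's leading term divides it; move \tfrac{1}{2}r^{2} to the remainder.
  leading term p: no divisor's leading term divides it; move -\tfrac{1}{3}p to the remainder.
  leading term r: no divisor's leading term divides it; move \tfrac{9}{4}r to the remainder.
  leading term 1: no divisor's leading term divides it; move 1 to the remainder.
  remainder -\tfrac{2}{3}pr^{2} - \tfrac{2}{3}p^{2} - \tfrac{5}{6}pr + \tfrac{1}{2}r^{2} - \tfrac{1}{3}p + \tfrac{9}{4}r + 1 ≠ 0; add g_3 = -\tfrac{2}{3}pr^{2} - \tfrac{2}{3}p^{2} - \tfrac{5}{6}pr + \tfrac{1}{2}r^{2} - \tfrac{1}{3}p + \tfrac{9}{4}r + 1 to the basis.

The other S-polynomials (S(f_1,g_3), S(f_2,g_3)) all reduce to 0 modulo the current basis, so we have a Gröbner basis.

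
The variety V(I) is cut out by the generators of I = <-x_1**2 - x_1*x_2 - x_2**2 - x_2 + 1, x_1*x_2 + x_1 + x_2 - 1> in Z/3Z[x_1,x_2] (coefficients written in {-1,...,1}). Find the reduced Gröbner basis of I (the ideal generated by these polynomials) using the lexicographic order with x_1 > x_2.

f_1 = -x_1**2 - x_1*x_2 - x_2**2 - x_2 + 1, LT = x_1**2.
f_2 = x_1*x_2 + x_1 + x_2 - 1, LT = x_1*x_2.

S(f_1,f_2): lcm = x_1**2*x_2. S = -x_1**2 + x_1*x_2**2 - x_1*x_2 + x_1 + x_2**3 + x_2**2 - x_2.
  leading term x_1**2: subtract (1)·f_1 from -x_1**2 + x_1*x_2**2 - x_1*x_2 + x_1 + x_2**3 + x_2**2 - x_2 → x_1*x_2**2 + x_1 + x_2**3 - x_2**2 - 1
  leading term x_1*x_2**2: subtract (x_2)·f_2 from x_1*x_2**2 + x_1 + x_2**3 - x_2**2 - 1 → -x_1*x_2 + x_1 + x_2**3 + x_2**2 + x_2 - 1
  leading term x_1*x_2: subtract (-1)·f_2 from -x_1*x_2 + x_1 + x_2**3 + x_2**2 + x_2 - 1 → -x_1 + x_2**3 + x_2**2 - x_2 + 1
  leading term x_1: no divisor's leading term divides it; move -x_1 to the remainder.
  leading term x_2**3: no divisor's leading term divides it; move x_2**3 to the remainder.
  leading term x_2**2: no divisor's leading term divides it; move x_2**2 to the remainder.
  leading term x_2: no divisor's leading term divides it; move -x_2 to the remainder.
  leading term 1: no divisor's leading term divides it; move 1 to the remainder.
  remainder -x_1 + x_2**3 + x_2**2 - x_2 + 1 ≠ 0; add g_3 = -x_1 + x_2**3 + x_2**2 - x_2 + 1 to the basis.

S(f_2,g_3): lcm = x_1*x_2. S = x_1 + x_2**4 + x_2**3 - x_2**2 - x_2 - 1.
  leading term x_1: subtract (-1)·g_3 from x_1 + x_2**4 + x_2**3 - x_2**2 - x_2 - 1 → x_2**4 - x_2**3 + x_2
  leading term x_2**4: no divisor's leading term divides it; move x_2**4 to the remainder.
  leading term x_2**3: no divisor's leading term divides it; move -x_2**3 to the remainder.
  leading term x_2: no divisor's leading term divides it; move x_2 to the remainder.
  remainder x_2**4 - x_2**3 + x_2 ≠ 0; add g_4 = x_2**4 - x_2**3 + x_2 to the basis.

The other S-polynomials (S(f_1,g_3), S(f_1,g_4), S(f_2,g_4), S(g_3,g_4)) all reduce to 0 modulo the current basis, so we have a Gröbner basis.
Inter-reduce: drop elements whose leading term is divisible by another's, tail-reduce, and make monic.

G = {x_1 - x_2**3 - x_2**2 + x_2 - 1, x_2**4 - x_2**3 + x_2}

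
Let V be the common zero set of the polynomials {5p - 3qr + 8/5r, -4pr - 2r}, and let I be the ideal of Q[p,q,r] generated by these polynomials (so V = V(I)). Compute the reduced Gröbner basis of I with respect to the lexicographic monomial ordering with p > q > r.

f_1 = 5p - 3qr + 8/5r, LT = p.
f_2 = -4pr - 2r, LT = pr.

S(f_1,f_2): lcm = pr. S = -3/5qr^2 + 8/25r^2 - 1/2r.
  leading term qr^2: no divisor's leading term divides it; move -3/5qr^2 to the remainder.
  leading term r^2: no divisor's leading term divides it; move 8/25r^2 to the remainder.
  leading term r: no divisor's leading term divides it; move -1/2r to the remainder.
  remainder -3/5qr^2 + 8/25r^2 - 1/2r ≠ 0; add g_3 = -3/5qr^2 + 8/25r^2 - 1/2r to the basis.

The other S-polynomials (S(f_1,g_3), S(f_2,g_3)) all reduce to 0 modulo the current basis, so we have a Gröbner basis.
Inter-reduce: drop elements whose leading term is divisible by another's, tail-reduce, and make monic.

G = {p - 3/5qr + 8/25r, qr^2 - 8/15r^2 + 5/6r}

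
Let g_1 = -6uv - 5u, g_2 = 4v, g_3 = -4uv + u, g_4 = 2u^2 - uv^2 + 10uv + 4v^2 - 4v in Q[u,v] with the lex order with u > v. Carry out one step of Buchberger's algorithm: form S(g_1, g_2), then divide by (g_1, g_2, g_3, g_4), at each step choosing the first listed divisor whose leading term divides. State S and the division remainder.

S(g_1, g_2) = 5/6u; remainder on division = 5/6u.

lcm(LM(g_1), LM(g_2)) = uv.
S = (lcm/LT(g_1))·g_1 − (lcm/LT(g_2))·g_2 = 5/6u.
Reduce S modulo (g_1, g_2, g_3, g_4) in that order:
  leading term u: no divisor's leading term divides it; move 5/6u to the remainder.
The remainder 5/6u is nonzero, so it would be added as the next basis element.
This is the inner loop of Buchberger's algorithm — each nonzero remainder becomes a new basis element.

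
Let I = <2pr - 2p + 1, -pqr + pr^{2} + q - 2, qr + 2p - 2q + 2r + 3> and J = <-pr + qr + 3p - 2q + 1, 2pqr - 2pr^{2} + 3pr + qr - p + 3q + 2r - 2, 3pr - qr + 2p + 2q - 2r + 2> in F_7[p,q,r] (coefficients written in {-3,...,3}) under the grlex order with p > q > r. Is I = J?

No, the ideals differ.

For a fixed monomial order, each ideal has a unique reduced Gröbner basis; comparing bases decides equality.
Buchberger on the first generating set:
f_1 = 2pr - 2p + 1, LT = pr.
f_2 = -pqr + pr^{2} + q - 2, LT = pqr.
f_3 = qr + 2p - 2q + 2r + 3, LT = qr.

S(f_1,f_2): lcm = pqr. S = pr^{2} - pq - 2q - 2.
  reduce S modulo (f_1, f_2, f_3):
  remainder -pq + p - 2q + 3r + 1 ≠ 0; add g_4 = -pq + p - 2q + 3r + 1 to the basis.

S(f_1,f_3): lcm = pqr. S = -2p^{2} + pq - 2pr - 3p - 3q.
  reduce S modulo (f_1, f_2, f_3, g_4):
  remainder -2p^{2} + 3p + 2q + 3r + 2 ≠ 0; add g_5 = -2p^{2} + 3p + 2q + 3r + 2 to the basis.

S(f_1,g_4): lcm = pqr. S = -pq + pr - 2qr + 3r^{2} - 3q + r.
  reduce S modulo (f_1, f_2, f_3, g_4, g_5):
  remainder 3r^{2} - 3p + 2q + 2r + 1 ≠ 0; add g_6 = 3r^{2} - 3p + 2q + 2r + 1 to the basis.

S(f_2,g_5): lcm = p^{2}qr. S = -p^{2}r^{2} - 2pqr + q^{2}r - 2qr^{2} - pq + qr + 2p.
  reduce S modulo (f_1, f_2, f_3, g_4, g_5, g_6):
  remainder 2q^{2} - 3p - q - 2r - 1 ≠ 0; add g_7 = 2q^{2} - 3p - q - 2r - 1 to the basis.

The other S-polynomials (S(f_2,f_3), S(f_2,g_4), S(f_3,g_4), S(f_1,g_5), S(f_3,g_5), S(g_4,g_5), S(f_1,g_6), S(f_2,g_6), S(f_3,g_6), S(g_4,g_6), S(g_5,g_6), S(f_1,g_7), S(f_2,g_7), S(f_3,g_7), S(g_4,g_7), S(g_5,g_7), S(g_6,g_7)) all reduce to 0 modulo the current basis, so we have a Gröbner basis.
Inter-reduce: drop elements whose leading term is divisible by another's, tail-reduce, and make monic.
Reduced Gröbner basis: {p^{2} + 2p - q + 2r - 1, pq - p + 2q - 3r - 1, pr - p - 3, q^{2} + 2p + 3q - r + 3, qr + 2p - 2q + 2r + 3, r^{2} - p + 3q + 3r - 2}.

Buchberger on the second generating set:
h_1 = -pr + qr + 3p - 2q + 1, LT = pr.
h_2 = 2pqr - 2pr^{2} + 3pr + qr - p + 3q + 2r - 2, LT = pqr.
h_3 = 3pr - qr + 2p + 2q - 2r + 2, LT = pr.

S(h_1,h_2): lcm = pqr. S = pr^{2} - q^{2}r - 3pq + 2pr + 2q^{2} + 3qr - 3p + q - r + 1.
  reduce S modulo (h_1, h_2, h_3):
  remainder -q^{2}r + qr^{2} - 3pq + 2q^{2} - qr - 2p - 2q - 1 ≠ 0; add k_4 = -q^{2}r + qr^{2} - 3pq + 2q^{2} - qr - 2p - 2q - 1 to the basis.

S(h_1,h_3): lcm = pr. S = -3qr + p - q + 3r + 3.
  reduce S modulo (h_1, h_2, h_3, k_4):
  remainder -3qr + p - q + 3r + 3 ≠ 0; add k_5 = -3qr + p - q + 3r + 3 to the basis.

S(h_2,h_3): lcm = pqr. S = -pr^{2} - 2q^{2}r - 3pq - 2pr - 3q^{2} + 3p + 2q + r - 1.
  reduce S modulo (h_1, h_2, h_3, k_4, k_5):
  remainder 3pq - 3r^{2} - 2p + 2q + 3r + 1 ≠ 0; add k_6 = 3pq - 3r^{2} - 2p + 2q + 3r + 1 to the basis.

S(h_1,k_4): lcm = pq^{2}r. S = pqr^{2} - q^{3}r - 3p^{2}q - pq^{2} - pqr + 2q^{3} - 2p^{2} - 2pq - q^{2} - p.
  reduce S modulo (h_1, h_2, h_3, k_4, k_5, k_6):
  remainder 3p^{2} - 3r^{2} + 3p + q - 2r - 1 ≠ 0; add k_7 = 3p^{2} - 3r^{2} + 3p + q - 2r - 1 to the basis.

S(h_3,k_4): lcm = pq^{2}r. S = pqr^{2} + 2q^{3}r - 3p^{2}q - 2pq^{2} - pqr + 3q^{3} - 3q^{2}r - 2p^{2} - 2pq + 3q^{2} - p.
  reduce S modulo (h_1, h_2, h_3, k_4, k_5, k_6, k_7):
  remainder 3r^{3} + r^{2} + 3p - r ≠ 0; add k_8 = 3r^{3} + r^{2} + 3p - r to the basis.

S(h_1,k_5): lcm = pqr. S = -q^{2}r - 2p^{2} - pq + pr + 2q^{2} + p - q.
  reduce S modulo (h_1, h_2, h_3, k_4, k_5, k_6, k_7, k_8):
  remainder -r^{2} + 2p + 3q ≠ 0; add k_9 = -r^{2} + 2p + 3q to the basis.

S(h_2,k_7): lcm = p^{2}qr. S = -p^{2}r^{2} + qr^{3} - 2p^{2}r + 3pqr + 2q^{2}r + 3qr^{2} + 3p^{2} - 2pq + pr - 2qr - p.
  reduce S modulo (h_1, h_2, h_3, k_4, k_5, k_6, k_7, k_8, k_9):
  remainder -3q^{2} + 3r + 1 ≠ 0; add k_10 = -3q^{2} + 3r + 1 to the basis.

The other S-polynomials (S(h_2,k_4), S(h_2,k_5), S(h_3,k_5), S(k_4,k_5), S(h_1,k_6), S(h_2,k_6), S(h_3,k_6), S(k_4,k_6), S(k_5,k_6), S(h_1,k_7), S(h_3,k_7), S(k_4,k_7), S(k_5,k_7), S(k_6,k_7), S(h_1,k_8), S(h_2,k_8), S(h_3,k_8), S(k_4,k_8), S(k_5,k_8), S(k_6,k_8), S(k_7,k_8), S(h_1,k_9), S(h_2,k_9), S(h_3,k_9), S(k_4,k_9), S(k_5,k_9), S(k_6,k_9), S(k_7,k_9), S(k_8,k_9), S(h_1,k_10), S(h_2,k_10), S(h_3,k_10), S(k_4,k_10), S(k_5,k_10), S(k_6,k_10), S(k_7,k_10), S(k_8,k_10), S(k_9,k_10)) all reduce to 0 modulo the current basis, so we have a Gröbner basis.
Inter-reduce: drop elements whose leading term is divisible by another's, tail-reduce, and make monic.
Reduced Gröbner basis: {p^{2} - p + 2q - 3r + 2, pq + 2p + r - 2, pr - p - r - 2, q^{2} - r + 2, qr + 2p - 2q - r - 1, r^{2} - 2p - 3q}.

The bases are distinct; the ideals are different.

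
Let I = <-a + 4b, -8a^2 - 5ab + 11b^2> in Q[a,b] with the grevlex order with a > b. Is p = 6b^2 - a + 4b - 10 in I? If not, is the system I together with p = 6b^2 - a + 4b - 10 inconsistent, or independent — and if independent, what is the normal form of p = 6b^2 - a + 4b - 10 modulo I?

Adjoining 6b^2 - a + 4b - 10 makes the ideal the whole ring: the system is inconsistent.

First compute the reduced Gröbner basis of I by Buchberger's algorithm.
f_1 = -a + 4b, LT = a.
f_2 = -8a^2 - 5ab + 11b^2, LT = a^2.

S(f_1,f_2): lcm = a^2. S = -37/8ab + 11/8b^2.
  leading term ab: subtract (37/8b)·f_1 from -37/8ab + 11/8b^2 → -137/8b^2
  leading term b^2: no divisor's leading term divides it; move -137/8b^2 to the remainder.
  remainder -137/8b^2 ≠ 0; add h_3 = -137/8b^2 to the basis.

The other S-polynomials (S(f_1,h_3), S(f_2,h_3)) all reduce to 0 modulo the current basis, so we have a Gröbner basis.
Inter-reduce: drop elements whose leading term is divisible by another's, tail-reduce, and make monic.
Reduced Gröbner basis: {b^2, a - 4b}.
Label its elements g_1 = b^2, g_2 = a - 4b.

Reduce p = 6b^2 - a + 4b - 10 modulo G:
  leading term b^2: subtract (6)·g_1 from 6b^2 - a + 4b - 10 → -a + 4b - 10
  leading term a: subtract (-1)·g_2 from -a + 4b - 10 → -10
  leading term 1: no divisor's leading term divides it; move -10 to the remainder.
  normal form = -10.
The normal form is nonzero, so p ∉ I. Since p minus its normal form lies in I, I + (p) = I + (r) where r = -10; decide whether this ideal is the whole ring.
Here r = -10 is a nonzero constant, hence a unit: 1 ∈ I + (p), the Gröbner basis of I + (p) is {1}, and the enlarged system has no common solution — adjoining p is inconsistent.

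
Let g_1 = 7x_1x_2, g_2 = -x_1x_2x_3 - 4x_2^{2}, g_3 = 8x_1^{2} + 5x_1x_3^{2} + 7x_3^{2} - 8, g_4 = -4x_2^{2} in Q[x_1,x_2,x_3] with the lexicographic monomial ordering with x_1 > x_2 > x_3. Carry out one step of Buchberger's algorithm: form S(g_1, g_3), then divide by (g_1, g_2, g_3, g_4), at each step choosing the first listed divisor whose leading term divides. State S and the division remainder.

S(g_1, g_3) = -\tfrac{5}{8}x_1x_2x_3^{2} - \tfrac{7}{8}x_2x_3^{2} + x_2; remainder on division = -\tfrac{7}{8}x_2x_3^{2} + x_2.

lcm(LM(g_1), LM(g_3)) = x_1^{2}x_2.
S = (lcm/LT(g_1))·g_1 − (lcm/LT(g_3))·g_3 = -\tfrac{5}{8}x_1x_2x_3^{2} - \tfrac{7}{8}x_2x_3^{2} + x_2.
Reduce S modulo (g_1, g_2, g_3, g_4) in that order:
  leading term x_1x_2x_3^{2}: subtract (-\tfrac{5}{56}x_3^{2})·g_1 from -\tfrac{5}{8}x_1x_2x_3^{2} - \tfrac{7}{8}x_2x_3^{2} + x_2 → -\tfrac{7}{8}x_2x_3^{2} + x_2
  leading term x_2x_3^{2}: no divisor's leading term divides it; move -\tfrac{7}{8}x_2x_3^{2} to the remainder.
  leading term x_2: no divisor's leading term divides it; move x_2 to the remainder.
The remainder -\tfrac{7}{8}x_2x_3^{2} + x_2 is nonzero, so it would be added as the next basis element.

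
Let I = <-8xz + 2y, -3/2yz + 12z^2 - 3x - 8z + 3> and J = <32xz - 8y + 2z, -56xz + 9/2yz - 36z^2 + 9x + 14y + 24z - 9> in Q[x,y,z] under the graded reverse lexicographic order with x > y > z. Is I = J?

No, the ideals differ.

Two ideals are equal iff their reduced Gröbner bases coincide (the reduced basis is unique for a fixed ordering).
Buchberger on the first generating set:
f_1 = -8xz + 2y, LT = xz.
f_2 = -3/2yz + 12z^2 - 3x - 8z + 3, LT = yz.

S(f_1,f_2): lcm = xyz. S = 8xz^2 - 2x^2 - 1/4y^2 - 16/3xz + 2x.
  reduce S modulo (f_1, f_2):
  remainder -2x^2 - 1/4y^2 + 16z^2 - 2x - 4/3y - 32/3z + 4 ≠ 0; add g_3 = -2x^2 - 1/4y^2 + 16z^2 - 2x - 4/3y - 32/3z + 4 to the basis.

The other S-polynomials (S(f_1,g_3), S(f_2,g_3)) all reduce to 0 modulo the current basis, so we have a Gröbner basis.
Inter-reduce: drop elements whose leading term is divisible by another's, tail-reduce, and make monic.
Reduced Gröbner basis: {x^2 + 1/8y^2 - 8z^2 + x + 2/3y + 16/3z - 2, xz - 1/4y, yz - 8z^2 + 2x + 16/3z - 2}.

Buchberger on the second generating set:
h_1 = 32xz - 8y + 2z, LT = xz.
h_2 = -56xz + 9/2yz - 36z^2 + 9x + 14y + 24z - 9, LT = xz.

S(h_1,h_2): lcm = xz. S = 9/112yz - 9/14z^2 + 9/56x + 55/112z - 9/56.
  reduce S modulo (h_1, h_2):
  remainder 9/112yz - 9/14z^2 + 9/56x + 55/112z - 9/56 ≠ 0; add k_3 = 9/112yz - 9/14z^2 + 9/56x + 55/112z - 9/56 to the basis.

S(h_1,k_3): lcm = xyz. S = 8xz^2 - 2x^2 - 1/4y^2 - 55/9xz + 1/16yz + 2x.
  reduce S modulo (h_1, h_2, k_3):
  remainder -2x^2 - 1/4y^2 + 16z^2 - 17/8x - 55/36y - 110/9z + 33/8 ≠ 0; add k_4 = -2x^2 - 1/4y^2 + 16z^2 - 17/8x - 55/36y - 110/9z + 33/8 to the basis.

The other S-polynomials (S(h_2,k_3), S(h_1,k_4), S(h_2,k_4), S(k_3,k_4)) all reduce to 0 modulo the current basis, so we have a Gröbner basis.
Inter-reduce: drop elements whose leading term is divisible by another's, tail-reduce, and make monic.
Reduced Gröbner basis: {x^2 + 1/8y^2 - 8z^2 + 17/16x + 55/72y + 55/9z - 33/16, xz - 1/4y + 1/16z, yz - 8z^2 + 2x + 55/9z - 2}.

Since the reduced bases disagree, the two ideals are not the same.
The choice of monomial ordering does not affect the verdict — as long as both bases are computed under the same ordering, their equality decides ideal equality.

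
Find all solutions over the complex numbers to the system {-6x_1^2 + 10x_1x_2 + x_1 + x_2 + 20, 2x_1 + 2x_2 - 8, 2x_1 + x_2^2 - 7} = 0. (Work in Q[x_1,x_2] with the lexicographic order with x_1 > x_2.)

Compute a lex Gröbner basis by Buchberger's algorithm.
f_1 = -6x_1^2 + 10x_1x_2 + x_1 + x_2 + 20, LT = x_1^2.
f_2 = 2x_1 + 2x_2 - 8, LT = x_1.
f_3 = 2x_1 + x_2^2 - 7, LT = x_1.

S(f_1,f_2): lcm = x_1^2. S = -8/3x_1x_2 + 23/6x_1 - 1/6x_2 - 10/3.
  leading term x_1x_2: subtract (-4/3x_2)·f_2 from -8/3x_1x_2 + 23/6x_1 - 1/6x_2 - 10/3 → 23/6x_1 + 8/3x_2^2 - 65/6x_2 - 10/3
  leading term x_1: subtract (23/12)·f_2 from 23/6x_1 + 8/3x_2^2 - 65/6x_2 - 10/3 → 8/3x_2^2 - 44/3x_2 + 12
  leading term x_2^2: no divisor's leading term divides it; move 8/3x_2^2 to the remainder.
  leading term x_2: no divisor's leading term divides it; move -44/3x_2 to the remainder.
  leading term 1: no divisor's leading term divides it; move 12 to the remainder.
  remainder 8/3x_2^2 - 44/3x_2 + 12 ≠ 0; add h_4 = 8/3x_2^2 - 44/3x_2 + 12 to the basis.

S(f_1,f_3): lcm = x_1^2. S = -1/2x_1x_2^2 - 5/3x_1x_2 + 10/3x_1 - 1/6x_2 - 10/3.
  leading term x_1x_2^2: subtract (-1/4x_2^2)·f_2 from -1/2x_1x_2^2 - 5/3x_1x_2 + 10/3x_1 - 1/6x_2 - 10/3 → -5/3x_1x_2 + 10/3x_1 + 1/2x_2^3 - 2x_2^2 - 1/6x_2 - 10/3
  leading term x_1x_2: subtract (-5/6x_2)·f_2 from -5/3x_1x_2 + 10/3x_1 + 1/2x_2^3 - 2x_2^2 - 1/6x_2 - 10/3 → 10/3x_1 + 1/2x_2^3 - 1/3x_2^2 - 41/6x_2 - 10/3
  leading term x_1: subtract (5/3)·f_2 from 10/3x_1 + 1/2x_2^3 - 1/3x_2^2 - 41/6x_2 - 10/3 → 1/2x_2^3 - 1/3x_2^2 - 61/6x_2 + 10
  leading term x_2^3: subtract (3/16x_2)·h_4 from 1/2x_2^3 - 1/3x_2^2 - 61/6x_2 + 10 → 29/12x_2^2 - 149/12x_2 + 10
  leading term x_2^2: subtract (29/32)·h_4 from 29/12x_2^2 - 149/12x_2 + 10 → 7/8x_2 - 7/8
  leading term x_2: no divisor's leading term divides it; move 7/8x_2 to the remainder.
  leading term 1: no divisor's leading term divides it; move -7/8 to the remainder.
  remainder 7/8x_2 - 7/8 ≠ 0; add h_5 = 7/8x_2 - 7/8 to the basis.

The other S-polynomials (S(f_2,f_3), S(f_1,h_4), S(f_2,h_4), S(f_3,h_4), S(f_1,h_5), S(f_2,h_5), S(f_3,h_5), S(h_4,h_5)) all reduce to 0 modulo the current basis, so we have a Gröbner basis.
Inter-reduce: drop elements whose leading term is divisible by another's, tail-reduce, and make monic.
Reduced Gröbner basis: {x_1 - 3, x_2 - 1}.

A lex Gröbner basis eliminates variables successively. Here x_2 - 1 depends only on x_2, with roots {1}; lifting each root through the earlier basis elements recovers the full solutions.
  x_2 = 1: the earlier basis element becomes x_1 - 3 = 0, giving x_1 = 3 — point (3, 1).
Check: every point annihilates each of the original generators.

{(3, 1)}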